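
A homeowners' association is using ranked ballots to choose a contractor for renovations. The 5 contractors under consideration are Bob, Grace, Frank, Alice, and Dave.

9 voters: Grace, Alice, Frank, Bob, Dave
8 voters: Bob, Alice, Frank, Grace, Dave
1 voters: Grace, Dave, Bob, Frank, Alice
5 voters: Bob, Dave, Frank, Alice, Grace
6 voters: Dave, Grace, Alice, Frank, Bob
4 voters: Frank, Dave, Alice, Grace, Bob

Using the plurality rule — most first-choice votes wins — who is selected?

First-place vote totals:
  Bob: 13
  Grace: 10
  Frank: 4
  Alice: 0
  Dave: 6
Bob has the most first-place votes.

Bob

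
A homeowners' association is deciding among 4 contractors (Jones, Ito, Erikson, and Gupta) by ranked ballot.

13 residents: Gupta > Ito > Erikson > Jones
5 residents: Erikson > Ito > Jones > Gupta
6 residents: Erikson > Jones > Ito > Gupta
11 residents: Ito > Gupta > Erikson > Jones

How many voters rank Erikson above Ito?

Ballots ranking Erikson above Ito: 5+6 = 11.
Ballots ranking Ito above Erikson: 13+11 = 24.
So 11 of 35 voters prefer Erikson to Ito.

11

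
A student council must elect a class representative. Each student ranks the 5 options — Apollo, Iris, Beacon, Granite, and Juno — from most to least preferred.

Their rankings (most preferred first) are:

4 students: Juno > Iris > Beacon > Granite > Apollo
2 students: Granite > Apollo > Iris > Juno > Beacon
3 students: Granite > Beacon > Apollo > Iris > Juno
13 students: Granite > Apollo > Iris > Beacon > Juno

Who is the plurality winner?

Granite

First-place vote totals:
  Apollo: 0
  Iris: 0
  Beacon: 0
  Granite: 18
  Juno: 4
Granite has the most first-place votes.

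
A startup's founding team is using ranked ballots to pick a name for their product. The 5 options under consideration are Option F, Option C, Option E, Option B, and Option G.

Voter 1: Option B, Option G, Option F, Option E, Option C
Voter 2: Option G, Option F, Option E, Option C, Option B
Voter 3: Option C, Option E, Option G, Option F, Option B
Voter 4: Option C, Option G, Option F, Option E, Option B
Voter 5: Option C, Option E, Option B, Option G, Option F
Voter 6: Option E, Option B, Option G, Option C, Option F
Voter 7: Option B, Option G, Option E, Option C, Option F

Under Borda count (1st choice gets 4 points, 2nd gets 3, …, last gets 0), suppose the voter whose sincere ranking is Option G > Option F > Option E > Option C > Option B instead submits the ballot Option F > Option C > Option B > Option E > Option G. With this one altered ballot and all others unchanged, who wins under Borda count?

Option C

Borda totals with the altered ballot: Option F 9, Option C 17, Option E 15, Option B 15, Option G 14.
The switch changes the winner from Option G to Option C.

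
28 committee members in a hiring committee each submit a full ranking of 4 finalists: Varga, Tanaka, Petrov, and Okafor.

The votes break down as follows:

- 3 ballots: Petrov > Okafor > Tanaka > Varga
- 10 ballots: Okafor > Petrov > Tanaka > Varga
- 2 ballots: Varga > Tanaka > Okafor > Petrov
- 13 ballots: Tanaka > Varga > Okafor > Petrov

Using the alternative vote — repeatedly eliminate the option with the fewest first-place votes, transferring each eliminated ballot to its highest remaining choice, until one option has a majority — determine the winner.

Round 1: Tanaka 13, Okafor 10, Petrov 3, Varga 2. Varga has the fewest and is eliminated.
Round 2: Tanaka 15, Okafor 10, Petrov 3. Tanaka has a majority.

Tanaka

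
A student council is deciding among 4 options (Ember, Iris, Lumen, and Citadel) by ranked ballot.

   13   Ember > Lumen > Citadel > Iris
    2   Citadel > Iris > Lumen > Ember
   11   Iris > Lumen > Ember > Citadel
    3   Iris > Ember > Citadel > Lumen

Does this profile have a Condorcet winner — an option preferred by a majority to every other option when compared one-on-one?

No

Head-to-head results (29 voters total):
Ember vs Iris: Iris wins 16–13.
Ember vs Lumen: Ember wins 16–13.
Ember vs Citadel: Ember wins 27–2.
Iris vs Lumen: Iris wins 16–13.
Iris vs Citadel: Citadel wins 15–14.
Lumen vs Citadel: Lumen wins 24–5.
No candidate beats all others: Ember beats Citadel beats Iris beats Ember, a majority cycle.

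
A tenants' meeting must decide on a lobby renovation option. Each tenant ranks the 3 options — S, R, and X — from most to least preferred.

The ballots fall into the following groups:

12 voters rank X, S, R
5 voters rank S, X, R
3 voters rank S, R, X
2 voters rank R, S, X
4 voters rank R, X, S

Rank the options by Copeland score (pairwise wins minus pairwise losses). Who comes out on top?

X

Pairwise results:
  S vs R: S wins 20–6.
  S vs X: X wins 16–10.
  R vs X: X wins 17–9.
Copeland scores (wins − losses):
  S: 1 − 1 = 0
  R: 0 − 2 = -2
  X: 2 − 0 = 2
X has the best Copeland score.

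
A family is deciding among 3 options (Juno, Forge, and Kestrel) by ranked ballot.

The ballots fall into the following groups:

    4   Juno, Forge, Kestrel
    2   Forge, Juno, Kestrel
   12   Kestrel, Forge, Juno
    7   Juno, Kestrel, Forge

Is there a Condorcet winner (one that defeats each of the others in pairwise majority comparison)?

No

Head-to-head results (25 voters total):
Juno vs Forge: Forge wins 14–11.
Juno vs Kestrel: Juno wins 13–12.
Forge vs Kestrel: Kestrel wins 19–6.
No candidate beats all others: Juno beats Kestrel beats Forge beats Juno, a majority cycle.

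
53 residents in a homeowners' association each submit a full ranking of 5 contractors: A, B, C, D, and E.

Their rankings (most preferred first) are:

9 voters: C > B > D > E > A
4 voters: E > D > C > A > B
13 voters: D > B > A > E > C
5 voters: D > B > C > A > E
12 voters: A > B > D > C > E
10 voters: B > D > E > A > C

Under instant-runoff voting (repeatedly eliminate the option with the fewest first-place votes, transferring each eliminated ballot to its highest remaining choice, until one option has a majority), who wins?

B

Round 1: D 18, A 12, B 10, C 9, E 4. E has the fewest and is eliminated.
Round 2: D 22, A 12, B 10, C 9. C has the fewest and is eliminated.
Round 3: D 22, B 19, A 12. A has the fewest and is eliminated.
Round 4: B 31, D 22. B has a majority.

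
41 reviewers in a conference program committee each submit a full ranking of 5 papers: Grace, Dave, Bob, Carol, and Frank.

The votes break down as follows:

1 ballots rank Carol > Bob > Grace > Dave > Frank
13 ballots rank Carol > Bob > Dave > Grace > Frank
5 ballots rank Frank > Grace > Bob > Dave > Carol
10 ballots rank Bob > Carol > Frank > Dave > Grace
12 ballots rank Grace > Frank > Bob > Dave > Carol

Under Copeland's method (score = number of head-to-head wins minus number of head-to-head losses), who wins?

Bob

Pairwise results:
  Grace vs Dave: Dave wins 23–18.
  Grace vs Bob: Bob wins 24–17.
  Grace vs Carol: Carol wins 24–17.
  Grace vs Frank: Grace wins 26–15.
  Dave vs Bob: Bob wins 41–0.
  Dave vs Carol: Carol wins 24–17.
  Dave vs Frank: Frank wins 27–14.
  Bob vs Carol: Bob wins 27–14.
  Bob vs Frank: Bob wins 24–17.
  Carol vs Frank: Carol wins 24–17.
Copeland scores (wins − losses):
  Grace: 1 − 3 = -2
  Dave: 1 − 3 = -2
  Bob: 4 − 0 = 4
  Carol: 3 − 1 = 2
  Frank: 1 − 3 = -2
Bob has the best Copeland score.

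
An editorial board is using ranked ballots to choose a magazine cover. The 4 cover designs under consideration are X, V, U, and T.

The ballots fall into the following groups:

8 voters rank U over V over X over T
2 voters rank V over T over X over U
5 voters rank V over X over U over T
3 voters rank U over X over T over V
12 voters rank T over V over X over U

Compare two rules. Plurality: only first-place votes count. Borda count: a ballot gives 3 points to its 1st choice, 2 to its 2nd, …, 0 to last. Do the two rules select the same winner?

Plurality first-place counts: X 0, V 7, U 11, T 12 → T.
Borda totals: X 38, V 61, U 38, T 43 → V.
The two rules disagree: plurality picks T, Borda picks V.

No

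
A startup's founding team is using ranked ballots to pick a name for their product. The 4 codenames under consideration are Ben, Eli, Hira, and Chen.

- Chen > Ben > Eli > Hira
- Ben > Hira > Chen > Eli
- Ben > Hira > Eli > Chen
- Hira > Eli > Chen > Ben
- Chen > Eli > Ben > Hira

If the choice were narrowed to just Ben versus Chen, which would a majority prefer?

Chen

Ballots ranking Ben above Chen: 2.
Ballots ranking Chen above Ben: 3.
Chen wins the head-to-head, 3–2.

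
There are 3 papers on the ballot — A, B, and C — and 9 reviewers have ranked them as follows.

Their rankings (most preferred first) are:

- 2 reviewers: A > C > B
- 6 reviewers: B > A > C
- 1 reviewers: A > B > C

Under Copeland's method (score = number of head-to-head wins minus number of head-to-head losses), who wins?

B

Pairwise results:
  A vs B: B wins 6–3.
  A vs C: A wins 9–0.
  B vs C: B wins 7–2.
Copeland scores (wins − losses):
  A: 1 − 1 = 0
  B: 2 − 0 = 2
  C: 0 − 2 = -2
B has the best Copeland score.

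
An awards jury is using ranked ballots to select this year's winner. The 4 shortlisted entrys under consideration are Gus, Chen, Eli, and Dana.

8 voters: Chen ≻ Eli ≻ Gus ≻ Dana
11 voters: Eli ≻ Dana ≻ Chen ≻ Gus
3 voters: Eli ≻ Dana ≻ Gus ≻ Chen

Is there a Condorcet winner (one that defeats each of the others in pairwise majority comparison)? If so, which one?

Eli

Head-to-head results (22 voters total):
Gus vs Chen: Chen wins 19–3.
Gus vs Eli: Eli wins 22–0.
Gus vs Dana: Dana wins 14–8.
Chen vs Eli: Eli wins 14–8.
Chen vs Dana: Dana wins 14–8.
Eli vs Dana: Eli wins 22–0.
Eli beats each rival — Gus (22–0), Chen (14–8), Dana (22–0) — so Eli is the Condorcet winner.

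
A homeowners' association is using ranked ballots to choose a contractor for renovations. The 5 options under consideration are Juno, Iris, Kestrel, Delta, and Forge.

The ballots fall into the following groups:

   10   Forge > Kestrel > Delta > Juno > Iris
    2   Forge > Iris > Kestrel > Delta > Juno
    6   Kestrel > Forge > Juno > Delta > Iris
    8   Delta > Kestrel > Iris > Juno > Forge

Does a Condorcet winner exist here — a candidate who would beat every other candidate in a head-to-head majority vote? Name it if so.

Head-to-head results (26 voters total):
Juno vs Iris: Juno wins 16–10.
Juno vs Kestrel: Kestrel wins 26–0.
Juno vs Delta: Delta wins 20–6.
Juno vs Forge: Forge wins 18–8.
Iris vs Kestrel: Kestrel wins 24–2.
Iris vs Delta: Delta wins 24–2.
Iris vs Forge: Forge wins 18–8.
Kestrel vs Delta: Kestrel wins 18–8.
Kestrel vs Forge: Kestrel wins 14–12.
Delta vs Forge: Forge wins 18–8.
Kestrel beats each rival — Juno (26–0), Iris (24–2), Delta (18–8), Forge (14–12) — so Kestrel is the Condorcet winner.

Kestrel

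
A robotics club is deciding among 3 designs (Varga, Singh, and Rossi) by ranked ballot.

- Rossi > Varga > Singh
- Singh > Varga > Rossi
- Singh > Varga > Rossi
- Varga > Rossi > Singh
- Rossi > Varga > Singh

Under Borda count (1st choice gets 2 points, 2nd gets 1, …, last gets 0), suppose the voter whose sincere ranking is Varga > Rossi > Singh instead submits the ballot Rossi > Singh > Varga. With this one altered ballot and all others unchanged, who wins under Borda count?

Rossi

Borda totals with the altered ballot: Varga 4, Singh 5, Rossi 6.
The switch changes the winner from Varga to Rossi.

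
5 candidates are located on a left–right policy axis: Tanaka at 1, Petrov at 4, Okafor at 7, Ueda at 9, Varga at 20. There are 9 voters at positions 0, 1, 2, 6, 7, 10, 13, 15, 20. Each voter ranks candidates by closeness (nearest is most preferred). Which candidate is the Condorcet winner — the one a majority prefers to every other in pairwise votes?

With single-peaked preferences on a line, the Condorcet winner is the candidate closest to the median voter.
The median voter (position 7) is closest to Okafor at 7.
Check: Okafor vs Tanaka — voters closer to Okafor: 6 of 9.

Okafor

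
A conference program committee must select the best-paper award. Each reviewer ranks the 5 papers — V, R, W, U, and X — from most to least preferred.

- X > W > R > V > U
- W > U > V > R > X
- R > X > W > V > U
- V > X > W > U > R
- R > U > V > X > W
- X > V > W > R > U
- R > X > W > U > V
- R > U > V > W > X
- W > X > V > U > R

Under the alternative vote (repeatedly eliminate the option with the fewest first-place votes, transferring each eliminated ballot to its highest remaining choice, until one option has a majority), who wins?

Round 1: R 4, W 2, X 2, V 1, U 0. U has the fewest and is eliminated.
Round 2: R 4, W 2, X 2, V 1. V has the fewest and is eliminated.
Round 3: R 4, X 3, W 2. W has the fewest and is eliminated.
Round 4: R 5, X 4. R has a majority.

R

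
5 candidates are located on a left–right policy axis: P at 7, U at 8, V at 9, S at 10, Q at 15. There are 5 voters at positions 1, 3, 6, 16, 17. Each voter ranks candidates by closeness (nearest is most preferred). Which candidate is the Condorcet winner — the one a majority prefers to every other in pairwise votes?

With single-peaked preferences on a line, the Condorcet winner is the candidate closest to the median voter.
The median voter (position 6) is closest to P at 7.
Check: P vs U — voters closer to P: 3 of 5.

P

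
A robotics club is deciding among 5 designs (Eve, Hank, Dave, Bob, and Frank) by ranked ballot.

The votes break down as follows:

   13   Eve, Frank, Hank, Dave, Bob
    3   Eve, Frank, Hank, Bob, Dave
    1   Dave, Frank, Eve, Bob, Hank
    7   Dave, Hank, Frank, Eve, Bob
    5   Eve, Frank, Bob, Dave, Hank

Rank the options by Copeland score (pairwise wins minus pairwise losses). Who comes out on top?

Eve

Pairwise results:
  Eve vs Hank: Eve wins 22–7.
  Eve vs Dave: Eve wins 21–8.
  Eve vs Bob: Eve wins 29–0.
  Eve vs Frank: Eve wins 21–8.
  Hank vs Dave: Hank wins 16–13.
  Hank vs Bob: Hank wins 23–6.
  Hank vs Frank: Frank wins 22–7.
  Dave vs Bob: Dave wins 21–8.
  Dave vs Frank: Frank wins 21–8.
  Bob vs Frank: Frank wins 29–0.
Copeland scores (wins − losses):
  Eve: 4 − 0 = 4
  Hank: 2 − 2 = 0
  Dave: 1 − 3 = -2
  Bob: 0 − 4 = -4
  Frank: 3 − 1 = 2
Eve has the best Copeland score.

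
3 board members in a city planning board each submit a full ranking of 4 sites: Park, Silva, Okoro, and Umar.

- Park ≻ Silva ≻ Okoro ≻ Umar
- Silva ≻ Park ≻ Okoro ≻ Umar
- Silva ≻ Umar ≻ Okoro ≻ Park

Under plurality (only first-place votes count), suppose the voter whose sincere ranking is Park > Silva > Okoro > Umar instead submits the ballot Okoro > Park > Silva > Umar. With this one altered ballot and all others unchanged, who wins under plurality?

Silva

First-place totals with the altered ballot: Park 0, Silva 2, Okoro 1, Umar 0.
The winner is unchanged: still Silva.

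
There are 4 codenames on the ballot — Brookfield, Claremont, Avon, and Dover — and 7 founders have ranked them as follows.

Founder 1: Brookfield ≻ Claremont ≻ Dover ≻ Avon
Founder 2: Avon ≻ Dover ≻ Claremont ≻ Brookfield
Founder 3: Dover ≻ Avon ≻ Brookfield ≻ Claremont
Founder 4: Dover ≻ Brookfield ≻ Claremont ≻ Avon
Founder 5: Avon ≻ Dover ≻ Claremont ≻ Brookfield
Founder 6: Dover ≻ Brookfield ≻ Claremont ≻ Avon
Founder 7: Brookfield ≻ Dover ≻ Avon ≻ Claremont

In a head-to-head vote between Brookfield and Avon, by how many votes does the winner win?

1

Ballots ranking Brookfield above Avon: 4.
Ballots ranking Avon above Brookfield: 3.
Brookfield wins 4–3, a margin of 1.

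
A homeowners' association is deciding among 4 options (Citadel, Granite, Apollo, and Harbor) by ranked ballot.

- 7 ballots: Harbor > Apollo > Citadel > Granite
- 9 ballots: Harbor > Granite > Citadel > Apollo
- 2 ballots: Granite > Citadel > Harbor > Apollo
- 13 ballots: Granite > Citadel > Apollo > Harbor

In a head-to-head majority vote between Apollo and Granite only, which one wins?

Ballots ranking Apollo above Granite: 7.
Ballots ranking Granite above Apollo: 9+2+13 = 24.
Granite wins the head-to-head, 24–7.

Granite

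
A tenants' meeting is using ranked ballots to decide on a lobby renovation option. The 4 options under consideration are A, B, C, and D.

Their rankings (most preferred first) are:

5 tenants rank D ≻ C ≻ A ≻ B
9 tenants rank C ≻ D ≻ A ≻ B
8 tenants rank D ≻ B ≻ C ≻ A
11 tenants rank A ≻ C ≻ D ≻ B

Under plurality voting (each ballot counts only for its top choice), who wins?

D

First-place vote totals:
  A: 11
  B: 0
  C: 9
  D: 13
D has the most first-place votes.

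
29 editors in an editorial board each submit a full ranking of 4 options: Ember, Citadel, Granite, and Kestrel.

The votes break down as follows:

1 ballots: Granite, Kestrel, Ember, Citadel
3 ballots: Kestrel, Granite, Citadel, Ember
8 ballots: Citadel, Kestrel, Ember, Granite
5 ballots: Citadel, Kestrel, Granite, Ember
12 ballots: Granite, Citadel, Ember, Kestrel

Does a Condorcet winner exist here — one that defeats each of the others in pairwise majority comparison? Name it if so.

There is no Condorcet winner

Head-to-head results (29 voters total):
Ember vs Citadel: Citadel wins 28–1.
Ember vs Granite: Granite wins 21–8.
Ember vs Kestrel: Kestrel wins 17–12.
Citadel vs Granite: Granite wins 16–13.
Citadel vs Kestrel: Citadel wins 25–4.
Granite vs Kestrel: Kestrel wins 16–13.
No candidate beats all others: Citadel beats Kestrel beats Granite beats Citadel, a majority cycle.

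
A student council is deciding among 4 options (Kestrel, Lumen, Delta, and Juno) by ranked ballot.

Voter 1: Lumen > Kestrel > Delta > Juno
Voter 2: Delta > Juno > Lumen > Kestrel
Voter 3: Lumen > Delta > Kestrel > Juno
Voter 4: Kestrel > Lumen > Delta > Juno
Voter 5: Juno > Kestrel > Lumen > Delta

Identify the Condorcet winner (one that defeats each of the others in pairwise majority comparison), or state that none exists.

Head-to-head results (5 voters total):
Kestrel vs Lumen: Lumen wins 3–2.
Kestrel vs Delta: Kestrel wins 3–2.
Kestrel vs Juno: Kestrel wins 3–2.
Lumen vs Delta: Lumen wins 4–1.
Lumen vs Juno: Lumen wins 3–2.
Delta vs Juno: Delta wins 4–1.
Lumen beats each rival — Kestrel (3–2), Delta (4–1), Juno (3–2) — so Lumen is the Condorcet winner.

Lumen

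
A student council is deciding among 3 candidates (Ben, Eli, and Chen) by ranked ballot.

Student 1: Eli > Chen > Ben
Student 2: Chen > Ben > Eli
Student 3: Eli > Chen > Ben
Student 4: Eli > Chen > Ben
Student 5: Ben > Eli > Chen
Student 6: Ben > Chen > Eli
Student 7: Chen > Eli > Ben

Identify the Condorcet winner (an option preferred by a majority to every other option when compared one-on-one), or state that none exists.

Head-to-head results (7 voters total):
Ben vs Eli: Eli wins 4–3.
Ben vs Chen: Chen wins 5–2.
Eli vs Chen: Eli wins 4–3.
Eli beats each rival — Ben (4–3), Chen (4–3) — so Eli is the Condorcet winner.

Eli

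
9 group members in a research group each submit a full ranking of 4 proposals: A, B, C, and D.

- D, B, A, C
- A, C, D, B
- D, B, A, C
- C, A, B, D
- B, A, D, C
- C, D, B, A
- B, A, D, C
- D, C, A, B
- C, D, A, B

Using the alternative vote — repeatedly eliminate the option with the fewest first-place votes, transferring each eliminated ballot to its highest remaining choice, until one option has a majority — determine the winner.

Round 1: C 3, D 3, B 2, A 1. A has the fewest and is eliminated.
Round 2: C 4, D 3, B 2. B has the fewest and is eliminated.
Round 3: D 5, C 4. D has a majority.

D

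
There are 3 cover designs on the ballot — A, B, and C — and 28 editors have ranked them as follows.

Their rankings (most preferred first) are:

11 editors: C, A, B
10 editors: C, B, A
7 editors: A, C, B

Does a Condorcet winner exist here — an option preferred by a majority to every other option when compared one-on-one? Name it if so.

C

Head-to-head results (28 voters total):
A vs B: A wins 18–10.
A vs C: C wins 21–7.
B vs C: C wins 28–0.
C beats each rival — A (21–7), B (28–0) — so C is the Condorcet winner.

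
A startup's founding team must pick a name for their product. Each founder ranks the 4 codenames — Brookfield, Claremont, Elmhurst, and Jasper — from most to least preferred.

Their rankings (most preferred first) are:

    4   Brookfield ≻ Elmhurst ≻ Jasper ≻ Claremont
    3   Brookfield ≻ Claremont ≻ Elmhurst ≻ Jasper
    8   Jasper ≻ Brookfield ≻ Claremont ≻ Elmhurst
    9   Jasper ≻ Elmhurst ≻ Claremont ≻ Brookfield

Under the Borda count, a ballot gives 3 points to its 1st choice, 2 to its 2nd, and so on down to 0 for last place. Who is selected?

Borda scores:
  Brookfield: 4·3 + 3·3 + 8·2 + 9·0 = 37
  Claremont: 4·0 + 3·2 + 8·1 + 9·1 = 23
  Elmhurst: 4·2 + 3·1 + 8·0 + 9·2 = 29
  Jasper: 4·1 + 3·0 + 8·3 + 9·3 = 55
Jasper has the highest total.

Jasper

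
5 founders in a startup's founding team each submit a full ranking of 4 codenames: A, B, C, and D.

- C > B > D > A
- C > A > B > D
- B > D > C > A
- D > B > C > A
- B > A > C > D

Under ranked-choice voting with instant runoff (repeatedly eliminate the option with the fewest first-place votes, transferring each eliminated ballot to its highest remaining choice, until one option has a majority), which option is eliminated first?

Round 1: B 2, C 2, D 1, A 0. A has the fewest and is eliminated.
Round 2: B 2, C 2, D 1. D has the fewest and is eliminated.
Round 3: B 3, C 2. B has a majority.

A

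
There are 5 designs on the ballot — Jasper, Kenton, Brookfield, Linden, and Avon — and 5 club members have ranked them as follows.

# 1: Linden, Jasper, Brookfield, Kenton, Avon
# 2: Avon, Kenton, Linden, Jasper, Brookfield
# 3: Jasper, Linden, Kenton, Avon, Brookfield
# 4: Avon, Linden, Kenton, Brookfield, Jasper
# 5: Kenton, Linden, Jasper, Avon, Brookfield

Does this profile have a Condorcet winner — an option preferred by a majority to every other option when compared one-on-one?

Head-to-head results (5 voters total):
Jasper vs Kenton: Kenton wins 3–2.
Jasper vs Brookfield: Jasper wins 4–1.
Jasper vs Linden: Linden wins 4–1.
Jasper vs Avon: Jasper wins 3–2.
Kenton vs Brookfield: Kenton wins 4–1.
Kenton vs Linden: Linden wins 3–2.
Kenton vs Avon: Kenton wins 3–2.
Brookfield vs Linden: Linden wins 5–0.
Brookfield vs Avon: Avon wins 4–1.
Linden vs Avon: Linden wins 3–2.
Linden beats each rival — Jasper (4–1), Kenton (3–2), Brookfield (5–0), Avon (3–2) — so Linden is the Condorcet winner.

Yes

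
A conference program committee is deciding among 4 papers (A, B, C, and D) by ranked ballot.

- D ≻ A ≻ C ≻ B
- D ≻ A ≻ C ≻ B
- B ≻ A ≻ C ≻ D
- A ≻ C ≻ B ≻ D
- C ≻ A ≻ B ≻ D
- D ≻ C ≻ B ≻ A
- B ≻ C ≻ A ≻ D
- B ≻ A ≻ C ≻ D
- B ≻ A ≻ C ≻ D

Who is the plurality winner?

First-place vote totals:
  A: 1
  B: 4
  C: 1
  D: 3
B has the most first-place votes.

B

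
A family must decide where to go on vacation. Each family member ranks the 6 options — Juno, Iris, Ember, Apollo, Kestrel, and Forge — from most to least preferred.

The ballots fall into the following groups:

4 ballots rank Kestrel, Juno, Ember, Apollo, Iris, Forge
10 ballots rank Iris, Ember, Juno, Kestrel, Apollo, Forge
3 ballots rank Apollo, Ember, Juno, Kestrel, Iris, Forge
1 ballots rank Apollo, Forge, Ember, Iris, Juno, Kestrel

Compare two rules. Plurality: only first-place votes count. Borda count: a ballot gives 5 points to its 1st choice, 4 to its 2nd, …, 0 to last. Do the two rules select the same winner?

Plurality first-place counts: Juno 0, Iris 10, Ember 0, Apollo 4, Kestrel 4, Forge 0 → Iris.
Borda totals: Juno 56, Iris 59, Ember 67, Apollo 38, Kestrel 46, Forge 4 → Ember.
The two rules disagree: plurality picks Iris, Borda picks Ember.

No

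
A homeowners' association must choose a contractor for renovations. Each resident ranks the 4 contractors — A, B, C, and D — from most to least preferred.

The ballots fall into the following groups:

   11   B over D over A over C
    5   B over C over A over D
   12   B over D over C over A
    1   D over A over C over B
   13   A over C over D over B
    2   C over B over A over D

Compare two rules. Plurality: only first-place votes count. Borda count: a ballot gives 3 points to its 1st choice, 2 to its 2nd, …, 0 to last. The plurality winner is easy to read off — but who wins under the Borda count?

B

Plurality first-place counts: A 13, B 28, C 2, D 1 → B.
Borda totals: A 59, B 88, C 55, D 62 → B.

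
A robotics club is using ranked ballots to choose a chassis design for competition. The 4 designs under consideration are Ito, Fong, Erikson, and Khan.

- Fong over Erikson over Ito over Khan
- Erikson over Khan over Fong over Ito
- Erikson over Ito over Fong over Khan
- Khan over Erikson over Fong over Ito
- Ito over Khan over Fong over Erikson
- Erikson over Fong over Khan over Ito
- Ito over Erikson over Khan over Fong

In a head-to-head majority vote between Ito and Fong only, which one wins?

Fong

Ballots ranking Ito above Fong: 3.
Ballots ranking Fong above Ito: 4.
Fong wins the head-to-head, 4–3.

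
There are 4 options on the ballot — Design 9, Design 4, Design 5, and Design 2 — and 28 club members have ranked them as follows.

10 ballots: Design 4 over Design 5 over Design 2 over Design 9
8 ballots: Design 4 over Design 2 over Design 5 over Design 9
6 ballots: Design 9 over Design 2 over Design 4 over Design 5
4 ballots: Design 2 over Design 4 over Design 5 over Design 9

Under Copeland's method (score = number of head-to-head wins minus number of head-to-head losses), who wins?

Design 4

Pairwise results:
  Design 9 vs Design 4: Design 4 wins 22–6.
  Design 9 vs Design 5: Design 5 wins 22–6.
  Design 9 vs Design 2: Design 2 wins 22–6.
  Design 4 vs Design 5: Design 4 wins 28–0.
  Design 4 vs Design 2: Design 4 wins 18–10.
  Design 5 vs Design 2: Design 2 wins 18–10.
Copeland scores (wins − losses):
  Design 9: 0 − 3 = -3
  Design 4: 3 − 0 = 3
  Design 5: 1 − 2 = -1
  Design 2: 2 − 1 = 1
Design 4 has the best Copeland score.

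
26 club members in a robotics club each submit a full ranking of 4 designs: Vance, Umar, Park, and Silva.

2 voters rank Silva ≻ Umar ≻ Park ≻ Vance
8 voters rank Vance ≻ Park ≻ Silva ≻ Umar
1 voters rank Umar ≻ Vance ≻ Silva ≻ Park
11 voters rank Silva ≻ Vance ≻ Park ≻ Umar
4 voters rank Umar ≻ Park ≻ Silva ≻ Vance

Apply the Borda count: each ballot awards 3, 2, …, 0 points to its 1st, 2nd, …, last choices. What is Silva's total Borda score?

Borda scores:
  Vance: 2·0 + 8·3 + 2 + 11·2 + 4·0 = 48
  Umar: 2·2 + 8·0 + 3 + 11·0 + 4·3 = 19
  Park: 2·1 + 8·2 + 0 + 11·1 + 4·2 = 37
  Silva: 2·3 + 8·1 + 1 + 11·3 + 4·1 = 52

52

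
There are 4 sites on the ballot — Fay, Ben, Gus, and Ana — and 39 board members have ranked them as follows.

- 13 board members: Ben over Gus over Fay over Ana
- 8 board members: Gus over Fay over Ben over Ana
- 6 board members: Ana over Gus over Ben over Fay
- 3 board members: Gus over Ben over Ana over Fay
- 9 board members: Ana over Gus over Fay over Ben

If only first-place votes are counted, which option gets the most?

Ana

First-place vote totals:
  Fay: 0
  Ben: 13
  Gus: 11
  Ana: 15
Ana has the most first-place votes.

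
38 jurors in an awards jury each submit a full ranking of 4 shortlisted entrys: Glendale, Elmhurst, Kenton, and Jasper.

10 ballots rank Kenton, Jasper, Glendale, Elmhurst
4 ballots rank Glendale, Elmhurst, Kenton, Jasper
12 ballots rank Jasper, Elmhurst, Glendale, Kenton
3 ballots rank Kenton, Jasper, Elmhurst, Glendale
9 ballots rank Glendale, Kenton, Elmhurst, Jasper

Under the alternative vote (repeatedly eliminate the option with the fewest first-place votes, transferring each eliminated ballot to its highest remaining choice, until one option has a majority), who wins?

Round 1: Glendale 13, Kenton 13, Jasper 12, Elmhurst 0. Elmhurst has the fewest and is eliminated.
Round 2: Glendale 13, Kenton 13, Jasper 12. Jasper has the fewest and is eliminated.
Round 3: Glendale 25, Kenton 13. Glendale has a majority.

Glendale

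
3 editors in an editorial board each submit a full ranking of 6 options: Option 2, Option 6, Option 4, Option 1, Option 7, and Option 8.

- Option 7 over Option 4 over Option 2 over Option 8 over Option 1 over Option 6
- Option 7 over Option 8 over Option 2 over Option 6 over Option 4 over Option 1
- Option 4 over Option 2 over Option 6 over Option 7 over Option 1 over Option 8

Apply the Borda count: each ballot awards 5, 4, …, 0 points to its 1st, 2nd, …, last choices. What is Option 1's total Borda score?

Borda scores:
  Option 2: 3 + 3 + 4 = 10
  Option 6: 0 + 2 + 3 = 5
  Option 4: 4 + 1 + 5 = 10
  Option 1: 1 + 0 + 1 = 2
  Option 7: 5 + 5 + 2 = 12
  Option 8: 2 + 4 + 0 = 6

2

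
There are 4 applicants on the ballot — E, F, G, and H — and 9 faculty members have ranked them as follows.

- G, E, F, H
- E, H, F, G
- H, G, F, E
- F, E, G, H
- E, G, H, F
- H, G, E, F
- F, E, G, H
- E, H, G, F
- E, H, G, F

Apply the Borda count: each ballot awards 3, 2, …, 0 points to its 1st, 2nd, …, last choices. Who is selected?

E

Borda scores:
  E: 2 + 3 + 0 + 2 + 3 + 1 + 2 + 3 + 3 = 19
  F: 1 + 1 + 1 + 3 + 0 + 0 + 3 + 0 + 0 = 9
  G: 3 + 0 + 2 + 1 + 2 + 2 + 1 + 1 + 1 = 13
  H: 0 + 2 + 3 + 0 + 1 + 3 + 0 + 2 + 2 = 13
E has the highest total.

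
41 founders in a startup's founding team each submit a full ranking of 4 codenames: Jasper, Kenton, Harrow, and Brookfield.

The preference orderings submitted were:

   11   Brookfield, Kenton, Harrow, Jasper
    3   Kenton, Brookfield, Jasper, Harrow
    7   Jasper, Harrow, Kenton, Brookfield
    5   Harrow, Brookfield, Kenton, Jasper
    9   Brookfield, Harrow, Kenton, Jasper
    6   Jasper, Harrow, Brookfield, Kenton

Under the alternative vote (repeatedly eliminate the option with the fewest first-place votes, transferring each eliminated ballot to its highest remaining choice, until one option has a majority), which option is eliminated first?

Kenton

Round 1: Brookfield 20, Jasper 13, Harrow 5, Kenton 3. Kenton has the fewest and is eliminated.
Round 2: Brookfield 23, Jasper 13, Harrow 5. Brookfield has a majority.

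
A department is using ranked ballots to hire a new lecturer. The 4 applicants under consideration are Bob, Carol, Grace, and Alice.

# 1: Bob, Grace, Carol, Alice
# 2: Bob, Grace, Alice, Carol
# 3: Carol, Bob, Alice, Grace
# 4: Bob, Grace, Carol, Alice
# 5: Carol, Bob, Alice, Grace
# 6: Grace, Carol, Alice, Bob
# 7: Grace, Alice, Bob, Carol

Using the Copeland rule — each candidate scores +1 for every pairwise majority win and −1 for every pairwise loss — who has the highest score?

Bob

Pairwise results:
  Bob vs Carol: Bob wins 4–3.
  Bob vs Grace: Bob wins 5–2.
  Bob vs Alice: Bob wins 5–2.
  Carol vs Grace: Grace wins 5–2.
  Carol vs Alice: Carol wins 5–2.
  Grace vs Alice: Grace wins 5–2.
Copeland scores (wins − losses):
  Bob: 3 − 0 = 3
  Carol: 1 − 2 = -1
  Grace: 2 − 1 = 1
  Alice: 0 − 3 = -3
Bob has the best Copeland score.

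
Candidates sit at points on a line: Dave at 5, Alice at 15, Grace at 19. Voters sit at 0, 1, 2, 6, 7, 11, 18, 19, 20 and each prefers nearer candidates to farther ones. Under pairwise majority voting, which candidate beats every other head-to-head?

With single-peaked preferences on a line, the Condorcet winner is the candidate closest to the median voter.
The median voter (position 7) is closest to Dave at 5.
Check: Dave vs Alice — voters closer to Dave: 5 of 9.

Dave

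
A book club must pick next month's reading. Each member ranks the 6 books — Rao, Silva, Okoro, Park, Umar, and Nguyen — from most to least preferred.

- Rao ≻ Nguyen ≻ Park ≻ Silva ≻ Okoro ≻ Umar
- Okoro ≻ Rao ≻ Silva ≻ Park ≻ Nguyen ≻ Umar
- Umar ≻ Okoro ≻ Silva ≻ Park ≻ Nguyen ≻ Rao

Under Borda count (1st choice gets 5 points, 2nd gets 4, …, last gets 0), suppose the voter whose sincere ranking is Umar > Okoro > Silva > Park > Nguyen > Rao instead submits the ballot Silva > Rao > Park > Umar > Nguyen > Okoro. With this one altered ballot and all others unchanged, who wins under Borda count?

Borda totals with the altered ballot: Rao 13, Silva 10, Okoro 6, Park 8, Umar 2, Nguyen 6.
The switch changes the winner from Okoro to Rao.

Rao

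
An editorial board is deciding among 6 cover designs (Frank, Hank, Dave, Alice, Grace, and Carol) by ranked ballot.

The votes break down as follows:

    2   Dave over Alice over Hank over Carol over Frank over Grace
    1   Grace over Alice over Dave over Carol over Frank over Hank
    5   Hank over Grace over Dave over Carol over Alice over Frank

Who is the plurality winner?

Hank

First-place vote totals:
  Frank: 0
  Hank: 5
  Dave: 2
  Alice: 0
  Grace: 1
  Carol: 0
Hank has the most first-place votes.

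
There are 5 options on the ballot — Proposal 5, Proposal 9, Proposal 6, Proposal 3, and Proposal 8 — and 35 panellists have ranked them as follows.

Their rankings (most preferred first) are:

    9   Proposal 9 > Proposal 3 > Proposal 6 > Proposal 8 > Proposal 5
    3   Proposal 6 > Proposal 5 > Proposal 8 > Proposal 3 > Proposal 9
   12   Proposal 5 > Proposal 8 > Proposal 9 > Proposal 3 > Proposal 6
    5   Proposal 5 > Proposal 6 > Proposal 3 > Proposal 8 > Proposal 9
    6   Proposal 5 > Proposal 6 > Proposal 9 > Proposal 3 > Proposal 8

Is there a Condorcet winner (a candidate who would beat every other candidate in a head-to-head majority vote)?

Head-to-head results (35 voters total):
Proposal 5 vs Proposal 9: Proposal 5 wins 26–9.
Proposal 5 vs Proposal 6: Proposal 5 wins 23–12.
Proposal 5 vs Proposal 3: Proposal 5 wins 26–9.
Proposal 5 vs Proposal 8: Proposal 5 wins 26–9.
Proposal 9 vs Proposal 6: Proposal 9 wins 21–14.
Proposal 9 vs Proposal 3: Proposal 9 wins 27–8.
Proposal 9 vs Proposal 8: Proposal 8 wins 20–15.
Proposal 6 vs Proposal 3: Proposal 3 wins 21–14.
Proposal 6 vs Proposal 8: Proposal 6 wins 23–12.
Proposal 3 vs Proposal 8: Proposal 3 wins 20–15.
Proposal 5 beats each rival — Proposal 9 (26–9), Proposal 6 (23–12), Proposal 3 (26–9), Proposal 8 (26–9) — so Proposal 5 is the Condorcet winner.

Yes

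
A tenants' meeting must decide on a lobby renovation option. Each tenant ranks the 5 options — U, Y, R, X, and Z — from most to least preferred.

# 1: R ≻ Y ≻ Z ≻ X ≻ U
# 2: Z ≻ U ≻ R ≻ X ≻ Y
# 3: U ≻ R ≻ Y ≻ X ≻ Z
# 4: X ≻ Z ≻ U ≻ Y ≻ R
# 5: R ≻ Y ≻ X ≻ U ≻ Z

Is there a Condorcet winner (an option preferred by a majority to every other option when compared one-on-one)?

No

Head-to-head results (5 voters total):
U vs Y: U wins 3–2.
U vs R: U wins 3–2.
U vs X: X wins 3–2.
U vs Z: Z wins 3–2.
Y vs R: R wins 4–1.
Y vs X: Y wins 3–2.
Y vs Z: Y wins 3–2.
R vs X: R wins 4–1.
R vs Z: R wins 3–2.
X vs Z: X wins 3–2.
No candidate beats all others: U beats Y beats X beats U, a majority cycle.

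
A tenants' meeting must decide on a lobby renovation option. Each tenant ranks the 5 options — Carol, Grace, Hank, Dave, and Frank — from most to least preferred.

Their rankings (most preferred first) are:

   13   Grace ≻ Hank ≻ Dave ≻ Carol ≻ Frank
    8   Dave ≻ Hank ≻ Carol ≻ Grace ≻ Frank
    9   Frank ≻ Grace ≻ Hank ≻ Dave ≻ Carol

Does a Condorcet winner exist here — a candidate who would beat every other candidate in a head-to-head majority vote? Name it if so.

Grace

Head-to-head results (30 voters total):
Carol vs Grace: Grace wins 22–8.
Carol vs Hank: Hank wins 30–0.
Carol vs Dave: Dave wins 30–0.
Carol vs Frank: Carol wins 21–9.
Grace vs Hank: Grace wins 22–8.
Grace vs Dave: Grace wins 22–8.
Grace vs Frank: Grace wins 21–9.
Hank vs Dave: Hank wins 22–8.
Hank vs Frank: Hank wins 21–9.
Dave vs Frank: Dave wins 21–9.
Grace beats each rival — Carol (22–8), Hank (22–8), Dave (22–8), Frank (21–9) — so Grace is the Condorcet winner.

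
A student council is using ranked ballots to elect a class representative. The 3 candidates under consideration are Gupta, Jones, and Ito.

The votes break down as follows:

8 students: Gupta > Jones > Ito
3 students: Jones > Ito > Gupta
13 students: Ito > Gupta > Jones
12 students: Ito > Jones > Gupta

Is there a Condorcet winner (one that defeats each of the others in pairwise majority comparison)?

Head-to-head results (36 voters total):
Gupta vs Jones: Gupta wins 21–15.
Gupta vs Ito: Ito wins 28–8.
Jones vs Ito: Ito wins 25–11.
Ito beats each rival — Gupta (28–8), Jones (25–11) — so Ito is the Condorcet winner.

Yes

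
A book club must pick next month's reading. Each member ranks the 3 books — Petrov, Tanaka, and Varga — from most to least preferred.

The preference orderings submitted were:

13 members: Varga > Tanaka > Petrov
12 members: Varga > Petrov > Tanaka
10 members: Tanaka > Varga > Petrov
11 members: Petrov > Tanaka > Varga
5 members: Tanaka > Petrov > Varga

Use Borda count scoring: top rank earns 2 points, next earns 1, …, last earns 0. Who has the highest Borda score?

Varga

Borda scores:
  Petrov: 13·0 + 12·1 + 10·0 + 11·2 + 5·1 = 39
  Tanaka: 13·1 + 12·0 + 10·2 + 11·1 + 5·2 = 54
  Varga: 13·2 + 12·2 + 10·1 + 11·0 + 5·0 = 60
Varga has the highest total.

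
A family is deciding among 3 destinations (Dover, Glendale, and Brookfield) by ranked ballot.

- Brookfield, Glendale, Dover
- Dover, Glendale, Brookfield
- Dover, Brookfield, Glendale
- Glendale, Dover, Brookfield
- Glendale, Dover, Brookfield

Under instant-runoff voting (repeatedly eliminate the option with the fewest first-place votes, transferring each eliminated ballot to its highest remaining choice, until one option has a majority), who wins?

Round 1: Dover 2, Glendale 2, Brookfield 1. Brookfield has the fewest and is eliminated.
Round 2: Glendale 3, Dover 2. Glendale has a majority.

Glendale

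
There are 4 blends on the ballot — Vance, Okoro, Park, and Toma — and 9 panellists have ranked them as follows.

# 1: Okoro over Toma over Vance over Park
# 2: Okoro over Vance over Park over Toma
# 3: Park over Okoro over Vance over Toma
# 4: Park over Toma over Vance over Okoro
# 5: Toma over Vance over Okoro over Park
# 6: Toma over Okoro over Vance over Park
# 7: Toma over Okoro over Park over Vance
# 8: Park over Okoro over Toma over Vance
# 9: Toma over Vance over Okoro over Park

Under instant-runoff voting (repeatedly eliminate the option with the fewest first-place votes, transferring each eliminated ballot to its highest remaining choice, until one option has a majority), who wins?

Toma

Round 1: Toma 4, Park 3, Okoro 2, Vance 0. Vance has the fewest and is eliminated.
Round 2: Toma 4, Park 3, Okoro 2. Okoro has the fewest and is eliminated.
Round 3: Toma 5, Park 4. Toma has a majority.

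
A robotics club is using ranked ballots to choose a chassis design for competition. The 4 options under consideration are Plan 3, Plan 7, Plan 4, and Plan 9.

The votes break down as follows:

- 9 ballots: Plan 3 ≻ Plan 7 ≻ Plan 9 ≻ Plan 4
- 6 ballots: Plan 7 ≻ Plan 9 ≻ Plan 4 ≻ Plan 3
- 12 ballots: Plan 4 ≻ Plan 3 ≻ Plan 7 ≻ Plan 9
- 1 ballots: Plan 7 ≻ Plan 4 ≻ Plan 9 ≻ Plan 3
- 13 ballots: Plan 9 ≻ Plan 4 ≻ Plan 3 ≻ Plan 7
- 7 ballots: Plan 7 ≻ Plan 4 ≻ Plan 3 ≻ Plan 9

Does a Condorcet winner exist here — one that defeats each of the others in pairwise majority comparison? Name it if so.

There is no Condorcet winner

Head-to-head results (48 voters total):
Plan 3 vs Plan 7: Plan 3 wins 34–14.
Plan 3 vs Plan 4: Plan 4 wins 39–9.
Plan 3 vs Plan 9: Plan 3 wins 28–20.
Plan 7 vs Plan 4: Plan 4 wins 25–23.
Plan 7 vs Plan 9: Plan 7 wins 35–13.
Plan 4 vs Plan 9: Plan 9 wins 28–20.
No candidate beats all others: Plan 3 beats Plan 9 beats Plan 4 beats Plan 3, a majority cycle.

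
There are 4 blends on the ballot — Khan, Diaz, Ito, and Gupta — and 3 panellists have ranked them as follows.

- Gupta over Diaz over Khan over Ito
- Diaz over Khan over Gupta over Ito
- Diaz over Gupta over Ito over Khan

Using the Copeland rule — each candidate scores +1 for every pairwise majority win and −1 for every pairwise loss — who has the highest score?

Pairwise results:
  Khan vs Diaz: Diaz wins 3–0.
  Khan vs Ito: Khan wins 2–1.
  Khan vs Gupta: Gupta wins 2–1.
  Diaz vs Ito: Diaz wins 3–0.
  Diaz vs Gupta: Diaz wins 2–1.
  Ito vs Gupta: Gupta wins 3–0.
Copeland scores (wins − losses):
  Khan: 1 − 2 = -1
  Diaz: 3 − 0 = 3
  Ito: 0 − 3 = -3
  Gupta: 2 − 1 = 1
Diaz has the best Copeland score.

Diaz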